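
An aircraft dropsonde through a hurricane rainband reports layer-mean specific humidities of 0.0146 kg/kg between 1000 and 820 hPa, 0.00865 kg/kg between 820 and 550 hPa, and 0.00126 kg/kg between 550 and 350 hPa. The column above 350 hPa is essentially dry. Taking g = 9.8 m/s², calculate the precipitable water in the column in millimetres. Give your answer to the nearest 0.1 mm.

Precipitable water is the column-integrated vapour mass per unit area: PW = (1/g) Σ q̄ Δp, with q in kg/kg and Δp in Pa (1 kg/m² of water = 1 mm).
Layer 1000–820 hPa: Δp = 180 hPa = 18000 Pa, q̄ = 0.0146 kg/kg → 0.0146 × 18000 / 9.8 = 26.82 mm
Layer 820–550 hPa: Δp = 270 hPa = 27000 Pa, q̄ = 0.00865 kg/kg → 0.00865 × 27000 / 9.8 = 23.83 mm
Layer 550–350 hPa: Δp = 200 hPa = 20000 Pa, q̄ = 0.00126 kg/kg → 0.00126 × 20000 / 9.8 = 2.57 mm
PW = 26.82 + 23.83 + 2.57 = 53.22 ≈ 53.2 mm.

PW ≈ 53.2 mm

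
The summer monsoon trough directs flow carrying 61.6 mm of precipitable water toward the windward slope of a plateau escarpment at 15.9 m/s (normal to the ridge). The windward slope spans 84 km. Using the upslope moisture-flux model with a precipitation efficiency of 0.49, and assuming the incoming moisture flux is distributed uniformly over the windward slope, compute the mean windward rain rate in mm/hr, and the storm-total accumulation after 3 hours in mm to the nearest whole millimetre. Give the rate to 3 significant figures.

R ≈ 20.6 mm/hr; total ≈ 62 mm

Incoming column moisture flux per unit ridge length: F = V × PW = 15.9 × 61.6 = 979.44 mm·m/s.
Spread over the 84 km slope with efficiency ε = 0.49: R = ε·F/W = 0.49 × 979.44 / 84000 m = 5.713e-03 mm/s.
R = 5.713e-03 × 3600 = 20.6 mm/hr.
Over 3 h: total = 20.6 × 3 = 61.8 ≈ 62 mm.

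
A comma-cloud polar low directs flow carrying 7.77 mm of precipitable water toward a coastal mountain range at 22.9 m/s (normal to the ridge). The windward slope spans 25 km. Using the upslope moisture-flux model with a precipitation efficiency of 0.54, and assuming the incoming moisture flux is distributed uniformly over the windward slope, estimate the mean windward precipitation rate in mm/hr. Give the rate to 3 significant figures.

R ≈ 13.8 mm/hr

Incoming column moisture flux per unit ridge length: F = V × PW = 22.9 × 7.77 = 177.933 mm·m/s.
Spread over the 25 km slope with efficiency ε = 0.54: R = ε·F/W = 0.54 × 177.933 / 25000 m = 3.843e-03 mm/s.
R = 3.843e-03 × 3600 = 13.8 mm/hr.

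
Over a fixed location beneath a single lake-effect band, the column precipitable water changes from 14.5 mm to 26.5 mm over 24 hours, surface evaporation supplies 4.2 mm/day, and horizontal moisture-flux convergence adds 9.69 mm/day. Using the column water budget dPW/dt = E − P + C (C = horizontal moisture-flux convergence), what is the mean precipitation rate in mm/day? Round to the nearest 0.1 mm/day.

dPW/dt = (26.5 − 14.5) mm / (24/24 day) = +12.000 mm/day.
P = E + C − dPW/dt = 4.2 + (9.69) − (+12.000) = 1.9 mm/day.

P ≈ 1.9 mm/day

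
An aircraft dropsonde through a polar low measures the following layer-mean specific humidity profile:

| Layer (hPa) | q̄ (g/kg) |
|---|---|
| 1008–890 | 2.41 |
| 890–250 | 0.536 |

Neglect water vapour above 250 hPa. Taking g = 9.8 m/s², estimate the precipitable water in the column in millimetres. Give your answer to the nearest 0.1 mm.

PW ≈ 6.4 mm

Precipitable water is the column-integrated vapour mass per unit area: PW = (1/g) Σ q̄ Δp, with q in kg/kg and Δp in Pa (1 kg/m² of water = 1 mm).
Layer 1008–890 hPa: Δp = 118 hPa = 11800 Pa, q̄ = 0.00241 kg/kg → 0.00241 × 11800 / 9.8 = 2.90 mm
Layer 890–250 hPa: Δp = 640 hPa = 64000 Pa, q̄ = 0.000536 kg/kg → 0.000536 × 64000 / 9.8 = 3.50 mm
PW = 2.90 + 3.50 = 6.40 ≈ 6.4 mm.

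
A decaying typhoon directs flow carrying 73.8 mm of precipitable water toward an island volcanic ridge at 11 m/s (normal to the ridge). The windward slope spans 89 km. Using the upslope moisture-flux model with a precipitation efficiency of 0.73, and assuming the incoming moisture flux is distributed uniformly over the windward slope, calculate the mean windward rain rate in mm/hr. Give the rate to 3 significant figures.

R ≈ 24.0 mm/hr

Incoming column moisture flux per unit ridge length: F = V × PW = 11 × 73.8 = 811.8 mm·m/s.
Spread over the 89 km slope with efficiency ε = 0.73: R = ε·F/W = 0.73 × 811.8 / 89000 m = 6.659e-03 mm/s.
R = 6.659e-03 × 3600 = 24.0 mm/hr.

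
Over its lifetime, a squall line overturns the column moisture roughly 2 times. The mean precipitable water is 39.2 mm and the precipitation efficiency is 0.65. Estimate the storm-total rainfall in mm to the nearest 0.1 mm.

Each cycle deposits ε × PW = 0.65 × 39.2 = 25.48 mm.
Over 2 cycles: 2 × 25.48 = 51.0 mm.

rainfall ≈ 51.0 mm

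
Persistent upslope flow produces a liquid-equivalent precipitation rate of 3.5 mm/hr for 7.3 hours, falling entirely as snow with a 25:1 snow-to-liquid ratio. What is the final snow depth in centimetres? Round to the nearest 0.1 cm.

snow depth ≈ 63.9 cm

Liquid-equivalent depth = 3.5 × 7.3 = 25.55 mm.
Snow depth = 25.55 mm × 25 = 638.75 mm = 63.9 cm.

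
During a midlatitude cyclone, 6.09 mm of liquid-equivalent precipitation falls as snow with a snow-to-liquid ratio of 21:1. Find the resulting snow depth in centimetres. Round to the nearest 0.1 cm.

Snow depth = liquid × ratio = 6.09 mm × 21 = 127.89 mm = 12.8 cm.

snow depth ≈ 12.8 cm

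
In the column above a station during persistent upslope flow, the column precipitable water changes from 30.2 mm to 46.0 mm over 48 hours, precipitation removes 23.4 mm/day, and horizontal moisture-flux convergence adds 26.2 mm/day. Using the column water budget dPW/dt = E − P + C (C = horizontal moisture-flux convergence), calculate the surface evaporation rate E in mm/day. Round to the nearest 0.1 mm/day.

dPW/dt = (46.0 − 30.2) mm / (48/24 day) = +7.900 mm/day.
E = dPW/dt + P − C = (+7.900) + 23.4 − (26.2) = 5.1 mm/day.

E ≈ 5.1 mm/day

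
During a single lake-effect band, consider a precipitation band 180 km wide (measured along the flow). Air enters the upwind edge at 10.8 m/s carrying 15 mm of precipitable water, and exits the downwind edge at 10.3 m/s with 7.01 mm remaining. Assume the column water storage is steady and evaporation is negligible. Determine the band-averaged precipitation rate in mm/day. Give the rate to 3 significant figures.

R ≈ 43.1 mm/day

Column moisture flux per unit crosswind length is F = V × PW.
Inflow: F_in = 10.8 × 15 = 162 mm·m/s
Outflow: F_out = 10.3 × 7.01 = 72.203 mm·m/s
Steady-state rate R = (F_in − F_out)/L = (162 − 72.203) / 180000 m = 4.989e-04 mm/s.
R = 4.989e-04 × 3600 × 24 = 43.1 mm/day.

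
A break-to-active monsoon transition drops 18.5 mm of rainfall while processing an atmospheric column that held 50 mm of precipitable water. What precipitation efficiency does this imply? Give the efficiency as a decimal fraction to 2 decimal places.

ε ≈ 0.37

ε = rainfall / PW = 18.5 / 50 = 0.37.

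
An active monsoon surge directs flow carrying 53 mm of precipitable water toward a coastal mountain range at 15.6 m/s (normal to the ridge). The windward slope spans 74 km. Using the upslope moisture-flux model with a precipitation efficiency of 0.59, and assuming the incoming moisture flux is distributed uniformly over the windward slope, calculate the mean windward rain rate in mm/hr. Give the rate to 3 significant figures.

R ≈ 23.7 mm/hr

Incoming column moisture flux per unit ridge length: F = V × PW = 15.6 × 53 = 826.8 mm·m/s.
Spread over the 74 km slope with efficiency ε = 0.59: R = ε·F/W = 0.59 × 826.8 / 74000 m = 6.592e-03 mm/s.
R = 6.592e-03 × 3600 = 23.7 mm/hr.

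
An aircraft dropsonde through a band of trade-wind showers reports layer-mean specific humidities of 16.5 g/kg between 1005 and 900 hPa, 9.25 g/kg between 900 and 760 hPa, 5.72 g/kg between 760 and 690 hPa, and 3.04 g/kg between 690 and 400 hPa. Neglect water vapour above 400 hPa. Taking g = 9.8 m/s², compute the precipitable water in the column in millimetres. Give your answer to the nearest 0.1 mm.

Precipitable water is the column-integrated vapour mass per unit area: PW = (1/g) Σ q̄ Δp, with q in kg/kg and Δp in Pa (1 kg/m² of water = 1 mm).
Layer 1005–900 hPa: Δp = 105 hPa = 10500 Pa, q̄ = 0.0165 kg/kg → 0.0165 × 10500 / 9.8 = 17.68 mm
Layer 900–760 hPa: Δp = 140 hPa = 14000 Pa, q̄ = 0.00925 kg/kg → 0.00925 × 14000 / 9.8 = 13.21 mm
Layer 760–690 hPa: Δp = 70 hPa = 7000 Pa, q̄ = 0.00572 kg/kg → 0.00572 × 7000 / 9.8 = 4.09 mm
Layer 690–400 hPa: Δp = 290 hPa = 29000 Pa, q̄ = 0.00304 kg/kg → 0.00304 × 29000 / 9.8 = 9.00 mm
PW = 17.68 + 13.21 + 4.09 + 9.00 = 43.98 ≈ 44.0 mm.

PW ≈ 44.0 mm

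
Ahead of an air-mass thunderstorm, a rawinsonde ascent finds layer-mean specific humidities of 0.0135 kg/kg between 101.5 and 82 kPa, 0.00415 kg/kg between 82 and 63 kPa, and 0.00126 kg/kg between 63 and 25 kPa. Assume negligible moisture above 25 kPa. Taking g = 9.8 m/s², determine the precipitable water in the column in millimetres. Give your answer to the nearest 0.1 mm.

Precipitable water is the column-integrated vapour mass per unit area: PW = (1/g) Σ q̄ Δp, with q in kg/kg and Δp in Pa (1 kg/m² of water = 1 mm).
Layer 101.5–82 kPa: Δp = 195 hPa = 19500 Pa, q̄ = 0.0135 kg/kg → 0.0135 × 19500 / 9.8 = 26.86 mm
Layer 82–63 kPa: Δp = 190 hPa = 19000 Pa, q̄ = 0.00415 kg/kg → 0.00415 × 19000 / 9.8 = 8.05 mm
Layer 63–25 kPa: Δp = 380 hPa = 38000 Pa, q̄ = 0.00126 kg/kg → 0.00126 × 38000 / 9.8 = 4.89 mm
PW = 26.86 + 8.05 + 4.89 = 39.80 ≈ 39.8 mm.

PW ≈ 39.8 mm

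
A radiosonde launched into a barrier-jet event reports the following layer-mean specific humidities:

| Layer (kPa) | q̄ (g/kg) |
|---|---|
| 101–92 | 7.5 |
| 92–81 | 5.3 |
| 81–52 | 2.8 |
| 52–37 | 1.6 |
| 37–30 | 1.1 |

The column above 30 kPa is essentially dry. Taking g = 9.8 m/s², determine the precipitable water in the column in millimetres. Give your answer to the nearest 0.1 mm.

PW ≈ 24.4 mm

Precipitable water is the column-integrated vapour mass per unit area: PW = (1/g) Σ q̄ Δp, with q in kg/kg and Δp in Pa (1 kg/m² of water = 1 mm).
Layer 101–92 kPa: Δp = 90 hPa = 9000 Pa, q̄ = 0.0075 kg/kg → 0.0075 × 9000 / 9.8 = 6.89 mm
Layer 92–81 kPa: Δp = 110 hPa = 11000 Pa, q̄ = 0.0053 kg/kg → 0.0053 × 11000 / 9.8 = 5.95 mm
Layer 81–52 kPa: Δp = 290 hPa = 29000 Pa, q̄ = 0.0028 kg/kg → 0.0028 × 29000 / 9.8 = 8.29 mm
Layer 52–37 kPa: Δp = 150 hPa = 15000 Pa, q̄ = 0.0016 kg/kg → 0.0016 × 15000 / 9.8 = 2.45 mm
Layer 37–30 kPa: Δp = 70 hPa = 7000 Pa, q̄ = 0.0011 kg/kg → 0.0011 × 7000 / 9.8 = 0.79 mm
PW = 6.89 + 5.95 + 8.29 + 2.45 + 0.79 = 24.37 ≈ 24.4 mm.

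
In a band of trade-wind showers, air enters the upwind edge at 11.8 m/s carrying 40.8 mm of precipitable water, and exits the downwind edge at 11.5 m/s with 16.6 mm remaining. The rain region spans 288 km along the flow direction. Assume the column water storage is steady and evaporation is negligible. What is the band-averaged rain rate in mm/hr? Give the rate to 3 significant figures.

Column moisture flux per unit crosswind length is F = V × PW.
Inflow: F_in = 11.8 × 40.8 = 481.44 mm·m/s
Outflow: F_out = 11.5 × 16.6 = 190.9 mm·m/s
Steady-state rate R = (F_in − F_out)/L = (481.44 − 190.9) / 288000 m = 1.009e-03 mm/s.
R = 1.009e-03 × 3600 = 3.63 mm/hr.

R ≈ 3.63 mm/hr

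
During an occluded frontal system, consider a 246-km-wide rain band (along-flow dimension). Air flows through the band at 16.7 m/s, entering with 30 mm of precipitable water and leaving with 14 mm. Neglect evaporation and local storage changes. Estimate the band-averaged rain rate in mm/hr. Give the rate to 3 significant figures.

R ≈ 3.91 mm/hr

Column moisture flux per unit crosswind length is F = V × PW.
Inflow: F_in = 16.7 × 30 = 501 mm·m/s
Outflow: F_out = 16.7 × 14 = 233.8 mm·m/s
Steady-state rate R = (F_in − F_out)/L = (501 − 233.8) / 246000 m = 1.086e-03 mm/s.
R = 1.086e-03 × 3600 = 3.91 mm/hr.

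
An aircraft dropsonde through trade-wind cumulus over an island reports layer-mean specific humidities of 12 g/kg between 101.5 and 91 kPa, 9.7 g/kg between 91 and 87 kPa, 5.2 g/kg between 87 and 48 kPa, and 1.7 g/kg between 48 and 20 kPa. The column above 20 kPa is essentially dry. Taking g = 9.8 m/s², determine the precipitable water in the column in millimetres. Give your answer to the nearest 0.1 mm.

PW ≈ 42.4 mm

Precipitable water is the column-integrated vapour mass per unit area: PW = (1/g) Σ q̄ Δp, with q in kg/kg and Δp in Pa (1 kg/m² of water = 1 mm).
Layer 101.5–91 kPa: Δp = 105 hPa = 10500 Pa, q̄ = 0.012 kg/kg → 0.012 × 10500 / 9.8 = 12.86 mm
Layer 91–87 kPa: Δp = 40 hPa = 4000 Pa, q̄ = 0.0097 kg/kg → 0.0097 × 4000 / 9.8 = 3.96 mm
Layer 87–48 kPa: Δp = 390 hPa = 39000 Pa, q̄ = 0.0052 kg/kg → 0.0052 × 39000 / 9.8 = 20.69 mm
Layer 48–20 kPa: Δp = 280 hPa = 28000 Pa, q̄ = 0.0017 kg/kg → 0.0017 × 28000 / 9.8 = 4.86 mm
PW = 12.86 + 3.96 + 20.69 + 4.86 = 42.37 ≈ 42.4 mm.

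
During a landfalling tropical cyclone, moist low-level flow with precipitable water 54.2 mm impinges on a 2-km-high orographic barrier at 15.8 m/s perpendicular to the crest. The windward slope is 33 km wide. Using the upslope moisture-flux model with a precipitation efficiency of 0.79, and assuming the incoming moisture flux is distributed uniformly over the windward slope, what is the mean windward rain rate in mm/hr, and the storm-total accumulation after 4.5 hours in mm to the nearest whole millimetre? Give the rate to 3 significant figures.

R ≈ 73.8 mm/hr; total ≈ 332 mm

Incoming column moisture flux per unit ridge length: F = V × PW = 15.8 × 54.2 = 856.36 mm·m/s.
Spread over the 33 km slope with efficiency ε = 0.79: R = ε·F/W = 0.79 × 856.36 / 33000 m = 2.050e-02 mm/s.
R = 2.050e-02 × 3600 = 73.8 mm/hr.
Over 4.5 h: total = 73.8 × 4.5 = 332.1 ≈ 332 mm.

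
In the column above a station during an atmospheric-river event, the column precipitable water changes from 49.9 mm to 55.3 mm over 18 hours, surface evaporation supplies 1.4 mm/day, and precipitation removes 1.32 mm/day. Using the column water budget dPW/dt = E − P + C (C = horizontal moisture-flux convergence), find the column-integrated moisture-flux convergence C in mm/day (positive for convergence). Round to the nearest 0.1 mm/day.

C ≈ 7.1 mm/day

dPW/dt = (55.3 − 49.9) mm / (18/24 day) = +7.200 mm/day.
C = dPW/dt − E + P = (+7.200) − 1.4 + 1.32 = 7.1 mm/day.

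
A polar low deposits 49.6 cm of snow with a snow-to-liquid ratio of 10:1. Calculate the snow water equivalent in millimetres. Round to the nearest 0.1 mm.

SWE = snow depth / ratio = 49.6 cm / 10 = 4.960 cm = 49.6 mm.

SWE ≈ 49.6 mm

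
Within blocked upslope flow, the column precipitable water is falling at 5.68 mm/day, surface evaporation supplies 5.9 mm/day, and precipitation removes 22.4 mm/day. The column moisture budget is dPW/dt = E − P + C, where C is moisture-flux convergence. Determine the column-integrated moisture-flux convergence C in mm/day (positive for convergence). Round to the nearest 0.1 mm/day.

dPW/dt = -5.68 mm/day.
C = dPW/dt − E + P = (-5.68) − 5.9 + 22.4 = 10.8 mm/day.

C ≈ 10.8 mm/day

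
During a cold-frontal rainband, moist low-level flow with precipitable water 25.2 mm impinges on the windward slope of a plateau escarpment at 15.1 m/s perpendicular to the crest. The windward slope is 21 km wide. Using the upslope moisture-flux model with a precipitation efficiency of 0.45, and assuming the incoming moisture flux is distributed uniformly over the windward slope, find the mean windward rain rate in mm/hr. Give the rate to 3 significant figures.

R ≈ 29.4 mm/hr

Incoming column moisture flux per unit ridge length: F = V × PW = 15.1 × 25.2 = 380.52 mm·m/s.
Spread over the 21 km slope with efficiency ε = 0.45: R = ε·F/W = 0.45 × 380.52 / 21000 m = 8.154e-03 mm/s.
R = 8.154e-03 × 3600 = 29.4 mm/hr.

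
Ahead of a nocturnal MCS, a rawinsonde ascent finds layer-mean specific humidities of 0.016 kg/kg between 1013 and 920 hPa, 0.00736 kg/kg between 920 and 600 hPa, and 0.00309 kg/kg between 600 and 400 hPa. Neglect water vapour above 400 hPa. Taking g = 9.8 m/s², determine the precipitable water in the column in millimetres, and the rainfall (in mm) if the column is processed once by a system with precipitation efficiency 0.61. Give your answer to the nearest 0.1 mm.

Precipitable water is the column-integrated vapour mass per unit area: PW = (1/g) Σ q̄ Δp, with q in kg/kg and Δp in Pa (1 kg/m² of water = 1 mm).
Layer 1013–920 hPa: Δp = 93 hPa = 9300 Pa, q̄ = 0.016 kg/kg → 0.016 × 9300 / 9.8 = 15.18 mm
Layer 920–600 hPa: Δp = 320 hPa = 32000 Pa, q̄ = 0.00736 kg/kg → 0.00736 × 32000 / 9.8 = 24.03 mm
Layer 600–400 hPa: Δp = 200 hPa = 20000 Pa, q̄ = 0.00309 kg/kg → 0.00309 × 20000 / 9.8 = 6.31 mm
PW = 15.18 + 24.03 + 6.31 = 45.52 ≈ 45.5 mm.
Rainfall = ε × PW = 0.61 × 45.5 = 27.8 mm.

PW ≈ 45.5 mm; rainfall ≈ 27.8 mm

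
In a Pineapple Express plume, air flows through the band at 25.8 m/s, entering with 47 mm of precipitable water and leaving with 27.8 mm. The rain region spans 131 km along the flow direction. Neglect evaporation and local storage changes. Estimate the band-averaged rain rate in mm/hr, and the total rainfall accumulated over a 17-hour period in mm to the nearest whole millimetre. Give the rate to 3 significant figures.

R ≈ 13.6 mm/hr; total ≈ 231 mm

Column moisture flux per unit crosswind length is F = V × PW.
Inflow: F_in = 25.8 × 47 = 1212.6 mm·m/s
Outflow: F_out = 25.8 × 27.8 = 717.24 mm·m/s
Steady-state rate R = (F_in − F_out)/L = (1212.6 − 717.24) / 131000 m = 3.781e-03 mm/s.
R = 3.781e-03 × 3600 = 13.6 mm/hr.
Over 17 h: total = 13.6 × 17 = 231.2 ≈ 231 mm.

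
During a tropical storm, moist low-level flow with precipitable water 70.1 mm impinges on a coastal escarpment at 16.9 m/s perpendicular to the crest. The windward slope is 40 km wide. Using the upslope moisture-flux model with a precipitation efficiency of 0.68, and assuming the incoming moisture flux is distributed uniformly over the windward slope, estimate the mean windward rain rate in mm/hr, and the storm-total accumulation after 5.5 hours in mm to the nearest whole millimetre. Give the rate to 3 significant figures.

R ≈ 72.5 mm/hr; total ≈ 399 mm

Incoming column moisture flux per unit ridge length: F = V × PW = 16.9 × 70.1 = 1184.69 mm·m/s.
Spread over the 40 km slope with efficiency ε = 0.68: R = ε·F/W = 0.68 × 1184.69 / 40000 m = 2.014e-02 mm/s.
R = 2.014e-02 × 3600 = 72.5 mm/hr.
Over 5.5 h: total = 72.5 × 5.5 = 398.75 ≈ 399 mm.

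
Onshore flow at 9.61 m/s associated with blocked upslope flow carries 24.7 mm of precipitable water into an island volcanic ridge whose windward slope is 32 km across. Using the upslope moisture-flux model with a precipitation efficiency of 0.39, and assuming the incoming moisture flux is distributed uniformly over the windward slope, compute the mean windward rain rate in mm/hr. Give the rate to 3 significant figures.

R ≈ 10.4 mm/hr

Incoming column moisture flux per unit ridge length: F = V × PW = 9.61 × 24.7 = 237.367 mm·m/s.
Spread over the 32 km slope with efficiency ε = 0.39: R = ε·F/W = 0.39 × 237.367 / 32000 m = 2.893e-03 mm/s.
R = 2.893e-03 × 3600 = 10.4 mm/hr.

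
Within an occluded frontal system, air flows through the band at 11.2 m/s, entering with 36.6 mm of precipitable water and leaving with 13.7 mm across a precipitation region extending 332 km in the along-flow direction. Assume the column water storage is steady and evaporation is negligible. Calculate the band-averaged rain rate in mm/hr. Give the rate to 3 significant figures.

R ≈ 2.78 mm/hr

Column moisture flux per unit crosswind length is F = V × PW.
Inflow: F_in = 11.2 × 36.6 = 409.92 mm·m/s
Outflow: F_out = 11.2 × 13.7 = 153.44 mm·m/s
Steady-state rate R = (F_in − F_out)/L = (409.92 − 153.44) / 332000 m = 7.725e-04 mm/s.
R = 7.725e-04 × 3600 = 2.78 mm/hr.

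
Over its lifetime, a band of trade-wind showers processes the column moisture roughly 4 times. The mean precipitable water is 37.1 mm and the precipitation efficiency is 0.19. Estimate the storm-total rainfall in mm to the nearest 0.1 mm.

Each cycle deposits ε × PW = 0.19 × 37.1 = 7.049 mm.
Over 4 cycles: 4 × 7.049 = 28.2 mm.

rainfall ≈ 28.2 mm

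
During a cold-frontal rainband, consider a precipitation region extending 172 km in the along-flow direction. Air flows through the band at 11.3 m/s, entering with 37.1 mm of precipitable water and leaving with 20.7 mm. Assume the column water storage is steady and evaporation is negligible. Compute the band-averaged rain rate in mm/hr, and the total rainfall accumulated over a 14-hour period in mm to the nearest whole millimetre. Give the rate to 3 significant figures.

R ≈ 3.88 mm/hr; total ≈ 54 mm

Column moisture flux per unit crosswind length is F = V × PW.
Inflow: F_in = 11.3 × 37.1 = 419.23 mm·m/s
Outflow: F_out = 11.3 × 20.7 = 233.91 mm·m/s
Steady-state rate R = (F_in − F_out)/L = (419.23 − 233.91) / 172000 m = 1.077e-03 mm/s.
R = 1.077e-03 × 3600 = 3.88 mm/hr.
Over 14 h: total = 3.88 × 14 = 54.32 ≈ 54 mm.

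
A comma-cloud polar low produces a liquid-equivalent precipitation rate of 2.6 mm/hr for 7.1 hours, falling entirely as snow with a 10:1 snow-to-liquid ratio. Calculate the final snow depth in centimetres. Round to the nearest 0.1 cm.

snow depth ≈ 18.5 cm

Liquid-equivalent depth = 2.6 × 7.1 = 18.46 mm.
Snow depth = 18.46 mm × 10 = 184.6 mm = 18.5 cm.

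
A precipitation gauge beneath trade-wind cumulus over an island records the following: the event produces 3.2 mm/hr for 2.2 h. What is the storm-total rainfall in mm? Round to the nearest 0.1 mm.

Total = Σ Rᵢ Δtᵢ = 3.2 × 2.2
      = 7.04 = 7.0 mm.

total ≈ 7.0 mm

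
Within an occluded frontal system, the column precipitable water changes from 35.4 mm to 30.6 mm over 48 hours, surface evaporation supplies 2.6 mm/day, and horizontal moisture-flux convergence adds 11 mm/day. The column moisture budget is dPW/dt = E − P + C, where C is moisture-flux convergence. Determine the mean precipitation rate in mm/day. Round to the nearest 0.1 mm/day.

dPW/dt = (30.6 − 35.4) mm / (48/24 day) = -2.400 mm/day.
P = E + C − dPW/dt = 2.6 + (11) − (-2.400) = 16.0 mm/day.

P ≈ 16.0 mm/day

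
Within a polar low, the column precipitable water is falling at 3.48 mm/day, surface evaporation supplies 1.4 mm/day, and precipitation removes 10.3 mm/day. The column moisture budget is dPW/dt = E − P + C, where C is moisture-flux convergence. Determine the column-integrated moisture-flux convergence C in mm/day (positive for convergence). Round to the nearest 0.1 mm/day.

C ≈ 5.4 mm/day

dPW/dt = -3.48 mm/day.
C = dPW/dt − E + P = (-3.48) − 1.4 + 10.3 = 5.4 mm/day.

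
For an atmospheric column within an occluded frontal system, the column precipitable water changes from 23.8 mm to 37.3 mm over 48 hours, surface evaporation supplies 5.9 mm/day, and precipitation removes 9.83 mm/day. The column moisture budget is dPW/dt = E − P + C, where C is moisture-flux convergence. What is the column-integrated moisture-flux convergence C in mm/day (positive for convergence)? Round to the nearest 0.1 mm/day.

dPW/dt = (37.3 − 23.8) mm / (48/24 day) = +6.750 mm/day.
C = dPW/dt − E + P = (+6.750) − 5.9 + 9.83 = 10.7 mm/day.

C ≈ 10.7 mm/day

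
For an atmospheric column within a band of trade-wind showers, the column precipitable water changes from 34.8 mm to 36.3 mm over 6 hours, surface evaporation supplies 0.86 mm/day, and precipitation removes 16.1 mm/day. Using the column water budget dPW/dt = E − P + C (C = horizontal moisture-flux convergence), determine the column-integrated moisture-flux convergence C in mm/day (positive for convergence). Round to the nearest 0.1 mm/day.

dPW/dt = (36.3 − 34.8) mm / (6/24 day) = +6.000 mm/day.
C = dPW/dt − E + P = (+6.000) − 0.86 + 16.1 = 21.2 mm/day.

C ≈ 21.2 mm/day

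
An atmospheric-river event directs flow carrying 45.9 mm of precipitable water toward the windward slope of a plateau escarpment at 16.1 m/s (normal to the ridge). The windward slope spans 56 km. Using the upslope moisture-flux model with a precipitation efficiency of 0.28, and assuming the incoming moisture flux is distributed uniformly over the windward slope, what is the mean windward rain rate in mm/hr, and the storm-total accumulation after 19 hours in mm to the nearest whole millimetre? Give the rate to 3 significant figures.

Incoming column moisture flux per unit ridge length: F = V × PW = 16.1 × 45.9 = 738.99 mm·m/s.
Spread over the 56 km slope with efficiency ε = 0.28: R = ε·F/W = 0.28 × 738.99 / 56000 m = 3.695e-03 mm/s.
R = 3.695e-03 × 3600 = 13.3 mm/hr.
Over 19 h: total = 13.3 × 19 = 252.7 ≈ 253 mm.

R ≈ 13.3 mm/hr; total ≈ 253 mm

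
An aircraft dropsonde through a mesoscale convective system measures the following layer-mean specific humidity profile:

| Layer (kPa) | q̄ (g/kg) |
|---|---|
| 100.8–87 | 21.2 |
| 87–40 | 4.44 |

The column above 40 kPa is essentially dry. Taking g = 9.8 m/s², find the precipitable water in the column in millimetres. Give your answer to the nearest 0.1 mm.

Precipitable water is the column-integrated vapour mass per unit area: PW = (1/g) Σ q̄ Δp, with q in kg/kg and Δp in Pa (1 kg/m² of water = 1 mm).
Layer 100.8–87 kPa: Δp = 138 hPa = 13800 Pa, q̄ = 0.0212 kg/kg → 0.0212 × 13800 / 9.8 = 29.85 mm
Layer 87–40 kPa: Δp = 470 hPa = 47000 Pa, q̄ = 0.00444 kg/kg → 0.00444 × 47000 / 9.8 = 21.29 mm
PW = 29.85 + 21.29 = 51.14 ≈ 51.1 mm.

PW ≈ 51.1 mm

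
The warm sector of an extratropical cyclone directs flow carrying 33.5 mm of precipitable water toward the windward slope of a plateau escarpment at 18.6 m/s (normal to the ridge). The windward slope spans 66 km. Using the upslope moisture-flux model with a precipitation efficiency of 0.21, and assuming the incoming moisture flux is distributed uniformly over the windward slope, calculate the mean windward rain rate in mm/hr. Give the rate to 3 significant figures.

Incoming column moisture flux per unit ridge length: F = V × PW = 18.6 × 33.5 = 623.1 mm·m/s.
Spread over the 66 km slope with efficiency ε = 0.21: R = ε·F/W = 0.21 × 623.1 / 66000 m = 1.983e-03 mm/s.
R = 1.983e-03 × 3600 = 7.14 mm/hr.

R ≈ 7.14 mm/hr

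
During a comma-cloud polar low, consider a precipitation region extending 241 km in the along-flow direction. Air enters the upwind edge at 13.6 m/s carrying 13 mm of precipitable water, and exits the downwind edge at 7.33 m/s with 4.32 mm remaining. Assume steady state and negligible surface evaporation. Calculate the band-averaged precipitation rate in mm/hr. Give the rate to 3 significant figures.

R ≈ 2.17 mm/hr

Column moisture flux per unit crosswind length is F = V × PW.
Inflow: F_in = 13.6 × 13 = 176.8 mm·m/s
Outflow: F_out = 7.33 × 4.32 = 31.6656 mm·m/s
Steady-state rate R = (F_in − F_out)/L = (176.8 − 31.6656) / 241000 m = 6.022e-04 mm/s.
R = 6.022e-04 × 3600 = 2.17 mm/hr.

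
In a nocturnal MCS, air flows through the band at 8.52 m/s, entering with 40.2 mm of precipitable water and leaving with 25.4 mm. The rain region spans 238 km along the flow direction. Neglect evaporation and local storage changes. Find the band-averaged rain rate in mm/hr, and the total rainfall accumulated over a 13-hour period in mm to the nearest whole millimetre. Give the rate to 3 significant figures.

R ≈ 1.91 mm/hr; total ≈ 25 mm

Column moisture flux per unit crosswind length is F = V × PW.
Inflow: F_in = 8.52 × 40.2 = 342.504 mm·m/s
Outflow: F_out = 8.52 × 25.4 = 216.408 mm·m/s
Steady-state rate R = (F_in − F_out)/L = (342.504 − 216.408) / 238000 m = 5.298e-04 mm/s.
R = 5.298e-04 × 3600 = 1.91 mm/hr.
Over 13 h: total = 1.91 × 13 = 24.83 ≈ 25 mm.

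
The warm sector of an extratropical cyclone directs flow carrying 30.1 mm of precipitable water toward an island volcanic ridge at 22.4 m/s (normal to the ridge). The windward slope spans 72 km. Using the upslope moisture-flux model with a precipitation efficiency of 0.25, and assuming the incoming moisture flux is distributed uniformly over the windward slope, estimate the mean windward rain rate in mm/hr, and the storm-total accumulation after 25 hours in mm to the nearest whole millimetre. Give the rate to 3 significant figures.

Incoming column moisture flux per unit ridge length: F = V × PW = 22.4 × 30.1 = 674.24 mm·m/s.
Spread over the 72 km slope with efficiency ε = 0.25: R = ε·F/W = 0.25 × 674.24 / 72000 m = 2.341e-03 mm/s.
R = 2.341e-03 × 3600 = 8.43 mm/hr.
Over 25 h: total = 8.43 × 25 = 210.75 ≈ 211 mm.

R ≈ 8.43 mm/hr; total ≈ 211 mm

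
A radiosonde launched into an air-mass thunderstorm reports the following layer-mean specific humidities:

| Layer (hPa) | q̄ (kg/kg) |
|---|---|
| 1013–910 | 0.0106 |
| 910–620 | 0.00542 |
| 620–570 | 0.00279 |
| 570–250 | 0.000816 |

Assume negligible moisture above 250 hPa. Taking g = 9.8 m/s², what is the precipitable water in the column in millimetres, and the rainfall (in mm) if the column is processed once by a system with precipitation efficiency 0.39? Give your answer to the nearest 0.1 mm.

PW ≈ 31.3 mm; rainfall ≈ 12.2 mm

Precipitable water is the column-integrated vapour mass per unit area: PW = (1/g) Σ q̄ Δp, with q in kg/kg and Δp in Pa (1 kg/m² of water = 1 mm).
Layer 1013–910 hPa: Δp = 103 hPa = 10300 Pa, q̄ = 0.0106 kg/kg → 0.0106 × 10300 / 9.8 = 11.14 mm
Layer 910–620 hPa: Δp = 290 hPa = 29000 Pa, q̄ = 0.00542 kg/kg → 0.00542 × 29000 / 9.8 = 16.04 mm
Layer 620–570 hPa: Δp = 50 hPa = 5000 Pa, q̄ = 0.00279 kg/kg → 0.00279 × 5000 / 9.8 = 1.42 mm
Layer 570–250 hPa: Δp = 320 hPa = 32000 Pa, q̄ = 0.000816 kg/kg → 0.000816 × 32000 / 9.8 = 2.66 mm
PW = 11.14 + 16.04 + 1.42 + 2.66 = 31.26 ≈ 31.3 mm.
Rainfall = ε × PW = 0.39 × 31.3 = 12.2 mm.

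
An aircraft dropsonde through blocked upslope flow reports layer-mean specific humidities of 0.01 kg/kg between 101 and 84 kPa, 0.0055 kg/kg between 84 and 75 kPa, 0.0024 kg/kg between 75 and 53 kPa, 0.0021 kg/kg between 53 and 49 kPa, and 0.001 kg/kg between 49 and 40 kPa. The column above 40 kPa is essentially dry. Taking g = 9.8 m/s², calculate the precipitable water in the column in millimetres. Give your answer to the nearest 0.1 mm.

PW ≈ 29.6 mm

Precipitable water is the column-integrated vapour mass per unit area: PW = (1/g) Σ q̄ Δp, with q in kg/kg and Δp in Pa (1 kg/m² of water = 1 mm).
Layer 101–84 kPa: Δp = 170 hPa = 17000 Pa, q̄ = 0.01 kg/kg → 0.01 × 17000 / 9.8 = 17.35 mm
Layer 84–75 kPa: Δp = 90 hPa = 9000 Pa, q̄ = 0.0055 kg/kg → 0.0055 × 9000 / 9.8 = 5.05 mm
Layer 75–53 kPa: Δp = 220 hPa = 22000 Pa, q̄ = 0.0024 kg/kg → 0.0024 × 22000 / 9.8 = 5.39 mm
Layer 53–49 kPa: Δp = 40 hPa = 4000 Pa, q̄ = 0.0021 kg/kg → 0.0021 × 4000 / 9.8 = 0.86 mm
Layer 49–40 kPa: Δp = 90 hPa = 9000 Pa, q̄ = 0.001 kg/kg → 0.001 × 9000 / 9.8 = 0.92 mm
PW = 17.35 + 5.05 + 5.39 + 0.86 + 0.92 = 29.57 ≈ 29.6 mm.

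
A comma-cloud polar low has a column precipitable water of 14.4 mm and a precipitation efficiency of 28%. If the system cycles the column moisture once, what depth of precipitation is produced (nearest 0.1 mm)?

Precipitation = ε × PW = 0.28 × 14.4 = 4.0 mm.

precipitation ≈ 4.0 mm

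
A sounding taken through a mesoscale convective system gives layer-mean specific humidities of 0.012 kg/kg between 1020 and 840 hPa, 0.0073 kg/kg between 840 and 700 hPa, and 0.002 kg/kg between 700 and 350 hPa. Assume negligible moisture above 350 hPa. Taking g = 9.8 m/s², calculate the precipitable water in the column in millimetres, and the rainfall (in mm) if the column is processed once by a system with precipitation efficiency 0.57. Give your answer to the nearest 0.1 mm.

Precipitable water is the column-integrated vapour mass per unit area: PW = (1/g) Σ q̄ Δp, with q in kg/kg and Δp in Pa (1 kg/m² of water = 1 mm).
Layer 1020–840 hPa: Δp = 180 hPa = 18000 Pa, q̄ = 0.012 kg/kg → 0.012 × 18000 / 9.8 = 22.04 mm
Layer 840–700 hPa: Δp = 140 hPa = 14000 Pa, q̄ = 0.0073 kg/kg → 0.0073 × 14000 / 9.8 = 10.43 mm
Layer 700–350 hPa: Δp = 350 hPa = 35000 Pa, q̄ = 0.002 kg/kg → 0.002 × 35000 / 9.8 = 7.14 mm
PW = 22.04 + 10.43 + 7.14 = 39.61 ≈ 39.6 mm.
Rainfall = ε × PW = 0.57 × 39.6 = 22.6 mm.

PW ≈ 39.6 mm; rainfall ≈ 22.6 mm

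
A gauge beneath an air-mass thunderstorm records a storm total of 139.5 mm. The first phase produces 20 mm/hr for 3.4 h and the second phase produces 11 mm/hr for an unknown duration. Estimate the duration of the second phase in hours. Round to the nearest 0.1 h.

duration ≈ 6.5 h

Known phases: 20 × 3.4 = 68 mm.
Remaining depth = 139.5 − 68 = 71.5 mm.
Duration = 71.5 / 11 = 6.5 h.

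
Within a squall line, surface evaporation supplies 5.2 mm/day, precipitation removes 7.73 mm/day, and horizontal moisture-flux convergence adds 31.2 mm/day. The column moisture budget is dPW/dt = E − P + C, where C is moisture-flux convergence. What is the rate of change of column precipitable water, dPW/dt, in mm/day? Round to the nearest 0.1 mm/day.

dPW/dt ≈ 28.7 mm/day

dPW/dt = E − P + C = 5.2 − 7.73 + (31.2) = 28.7 mm/day.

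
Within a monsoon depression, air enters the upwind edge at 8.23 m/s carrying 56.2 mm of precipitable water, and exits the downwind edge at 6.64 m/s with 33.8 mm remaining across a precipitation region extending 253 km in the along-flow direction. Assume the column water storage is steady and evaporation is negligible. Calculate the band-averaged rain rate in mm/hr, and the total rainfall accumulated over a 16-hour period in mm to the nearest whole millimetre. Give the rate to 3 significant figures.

Column moisture flux per unit crosswind length is F = V × PW.
Inflow: F_in = 8.23 × 56.2 = 462.526 mm·m/s
Outflow: F_out = 6.64 × 33.8 = 224.432 mm·m/s
Steady-state rate R = (F_in − F_out)/L = (462.526 − 224.432) / 253000 m = 9.411e-04 mm/s.
R = 9.411e-04 × 3600 = 3.39 mm/hr.
Over 16 h: total = 3.39 × 16 = 54.24 ≈ 54 mm.

R ≈ 3.39 mm/hr; total ≈ 54 mm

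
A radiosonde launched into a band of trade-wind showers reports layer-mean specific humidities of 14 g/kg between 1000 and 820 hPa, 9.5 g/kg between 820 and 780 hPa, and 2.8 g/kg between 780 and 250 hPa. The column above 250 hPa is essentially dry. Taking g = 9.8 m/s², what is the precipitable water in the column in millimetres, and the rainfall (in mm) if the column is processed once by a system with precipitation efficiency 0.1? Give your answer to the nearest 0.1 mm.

PW ≈ 44.7 mm; rainfall ≈ 4.5 mm

Precipitable water is the column-integrated vapour mass per unit area: PW = (1/g) Σ q̄ Δp, with q in kg/kg and Δp in Pa (1 kg/m² of water = 1 mm).
Layer 1000–820 hPa: Δp = 180 hPa = 18000 Pa, q̄ = 0.014 kg/kg → 0.014 × 18000 / 9.8 = 25.71 mm
Layer 820–780 hPa: Δp = 40 hPa = 4000 Pa, q̄ = 0.0095 kg/kg → 0.0095 × 4000 / 9.8 = 3.88 mm
Layer 780–250 hPa: Δp = 530 hPa = 53000 Pa, q̄ = 0.0028 kg/kg → 0.0028 × 53000 / 9.8 = 15.14 mm
PW = 25.71 + 3.88 + 15.14 = 44.73 ≈ 44.7 mm.
Rainfall = ε × PW = 0.1 × 44.7 = 4.5 mm.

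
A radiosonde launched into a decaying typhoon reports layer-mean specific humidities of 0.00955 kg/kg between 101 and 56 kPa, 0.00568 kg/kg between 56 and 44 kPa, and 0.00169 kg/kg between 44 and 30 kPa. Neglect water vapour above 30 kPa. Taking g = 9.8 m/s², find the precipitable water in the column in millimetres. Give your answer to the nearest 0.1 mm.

Precipitable water is the column-integrated vapour mass per unit area: PW = (1/g) Σ q̄ Δp, with q in kg/kg and Δp in Pa (1 kg/m² of water = 1 mm).
Layer 101–56 kPa: Δp = 450 hPa = 45000 Pa, q̄ = 0.00955 kg/kg → 0.00955 × 45000 / 9.8 = 43.85 mm
Layer 56–44 kPa: Δp = 120 hPa = 12000 Pa, q̄ = 0.00568 kg/kg → 0.00568 × 12000 / 9.8 = 6.96 mm
Layer 44–30 kPa: Δp = 140 hPa = 14000 Pa, q̄ = 0.00169 kg/kg → 0.00169 × 14000 / 9.8 = 2.41 mm
PW = 43.85 + 6.96 + 2.41 = 53.22 ≈ 53.2 mm.

PW ≈ 53.2 mm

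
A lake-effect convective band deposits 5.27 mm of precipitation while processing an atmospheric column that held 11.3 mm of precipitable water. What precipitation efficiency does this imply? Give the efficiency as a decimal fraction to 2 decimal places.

ε = precipitation / PW = 5.27 / 11.3 = 0.47.

ε ≈ 0.47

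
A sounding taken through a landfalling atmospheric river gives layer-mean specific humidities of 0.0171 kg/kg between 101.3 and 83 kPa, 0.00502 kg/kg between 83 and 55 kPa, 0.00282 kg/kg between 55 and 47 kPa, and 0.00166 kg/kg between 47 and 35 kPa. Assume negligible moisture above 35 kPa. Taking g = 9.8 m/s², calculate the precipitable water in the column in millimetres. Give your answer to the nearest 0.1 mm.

PW ≈ 50.6 mm

Precipitable water is the column-integrated vapour mass per unit area: PW = (1/g) Σ q̄ Δp, with q in kg/kg and Δp in Pa (1 kg/m² of water = 1 mm).
Layer 101.3–83 kPa: Δp = 183 hPa = 18300 Pa, q̄ = 0.0171 kg/kg → 0.0171 × 18300 / 9.8 = 31.93 mm
Layer 83–55 kPa: Δp = 280 hPa = 28000 Pa, q̄ = 0.00502 kg/kg → 0.00502 × 28000 / 9.8 = 14.34 mm
Layer 55–47 kPa: Δp = 80 hPa = 8000 Pa, q̄ = 0.00282 kg/kg → 0.00282 × 8000 / 9.8 = 2.30 mm
Layer 47–35 kPa: Δp = 120 hPa = 12000 Pa, q̄ = 0.00166 kg/kg → 0.00166 × 12000 / 9.8 = 2.03 mm
PW = 31.93 + 14.34 + 2.30 + 2.03 = 50.60 ≈ 50.6 mm.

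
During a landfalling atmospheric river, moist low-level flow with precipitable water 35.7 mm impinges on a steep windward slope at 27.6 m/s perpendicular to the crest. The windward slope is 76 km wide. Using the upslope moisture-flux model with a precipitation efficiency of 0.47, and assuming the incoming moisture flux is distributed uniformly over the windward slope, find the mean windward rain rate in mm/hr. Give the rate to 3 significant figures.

R ≈ 21.9 mm/hr

Incoming column moisture flux per unit ridge length: F = V × PW = 27.6 × 35.7 = 985.32 mm·m/s.
Spread over the 76 km slope with efficiency ε = 0.47: R = ε·F/W = 0.47 × 985.32 / 76000 m = 6.093e-03 mm/s.
R = 6.093e-03 × 3600 = 21.9 mm/hr.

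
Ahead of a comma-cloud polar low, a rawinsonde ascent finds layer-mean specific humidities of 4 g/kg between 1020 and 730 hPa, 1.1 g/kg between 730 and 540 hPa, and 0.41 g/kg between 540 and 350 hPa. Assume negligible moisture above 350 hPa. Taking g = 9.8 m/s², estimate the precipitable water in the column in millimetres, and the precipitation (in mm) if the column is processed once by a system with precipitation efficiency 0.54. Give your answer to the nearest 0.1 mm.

Precipitable water is the column-integrated vapour mass per unit area: PW = (1/g) Σ q̄ Δp, with q in kg/kg and Δp in Pa (1 kg/m² of water = 1 mm).
Layer 1020–730 hPa: Δp = 290 hPa = 29000 Pa, q̄ = 0.004 kg/kg → 0.004 × 29000 / 9.8 = 11.84 mm
Layer 730–540 hPa: Δp = 190 hPa = 19000 Pa, q̄ = 0.0011 kg/kg → 0.0011 × 19000 / 9.8 = 2.13 mm
Layer 540–350 hPa: Δp = 190 hPa = 19000 Pa, q̄ = 0.00041 kg/kg → 0.00041 × 19000 / 9.8 = 0.79 mm
PW = 11.84 + 2.13 + 0.79 = 14.76 ≈ 14.8 mm.
Precipitation = ε × PW = 0.54 × 14.8 = 8.0 mm.

PW ≈ 14.8 mm; precipitation ≈ 8.0 mm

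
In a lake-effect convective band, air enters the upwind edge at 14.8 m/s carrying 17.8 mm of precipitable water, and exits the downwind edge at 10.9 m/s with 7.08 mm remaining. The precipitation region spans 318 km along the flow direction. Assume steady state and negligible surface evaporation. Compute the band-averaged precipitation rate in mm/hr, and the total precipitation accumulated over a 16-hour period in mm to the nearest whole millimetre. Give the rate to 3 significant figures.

R ≈ 2.11 mm/hr; total ≈ 34 mm

Column moisture flux per unit crosswind length is F = V × PW.
Inflow: F_in = 14.8 × 17.8 = 263.44 mm·m/s
Outflow: F_out = 10.9 × 7.08 = 77.172 mm·m/s
Steady-state rate R = (F_in − F_out)/L = (263.44 − 77.172) / 318000 m = 5.857e-04 mm/s.
R = 5.857e-04 × 3600 = 2.11 mm/hr.
Over 16 h: total = 2.11 × 16 = 33.76 ≈ 34 mm.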